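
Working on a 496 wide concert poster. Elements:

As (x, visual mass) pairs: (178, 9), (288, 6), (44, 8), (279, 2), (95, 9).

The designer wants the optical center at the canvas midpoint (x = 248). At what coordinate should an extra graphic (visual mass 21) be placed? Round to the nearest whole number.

New total weight: (9 + 6 + 8 + 2 + 9) + 21 = 55.
x: target moment 55×248 = 13640; current 9·178 + 6·288 + 8·44 + 2·279 + 9·95 = 5095; the extra graphic supplies 8545, so x = 8545/21 ≈ 406.90.

x ≈ 407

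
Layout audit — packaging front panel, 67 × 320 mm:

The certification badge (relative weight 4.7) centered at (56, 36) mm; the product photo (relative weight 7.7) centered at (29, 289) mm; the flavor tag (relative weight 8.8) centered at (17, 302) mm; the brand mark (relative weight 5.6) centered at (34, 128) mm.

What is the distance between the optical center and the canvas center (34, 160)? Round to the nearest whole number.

Σw = 4.7 + 7.7 + 8.8 + 5.6 = 26.8.
x-moment: 4.7·56 + 7.7·29 + 8.8·17 + 5.6·34 = 826.5; centroid 826.5/26.8 ≈ 30.84.
y-moment: 4.7·36 + 7.7·289 + 8.8·302 + 5.6·128 = 5768.9; centroid 5768.9/26.8 ≈ 215.26.
Offset from (34, 160): Δx ≈ -3.16, Δy ≈ 55.26; distance = √(Δx² + Δy²) ≈ 55.35.

≈ 55 mm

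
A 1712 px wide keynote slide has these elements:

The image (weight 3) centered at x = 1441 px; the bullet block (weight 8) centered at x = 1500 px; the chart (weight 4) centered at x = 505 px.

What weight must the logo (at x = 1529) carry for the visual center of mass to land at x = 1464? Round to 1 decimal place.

w ≈ 55.6

Known weights sum to 3 + 8 + 4 = 15; their moment is 3·1441 + 8·1500 + 4·505 = 18343.
Set Σw·x/Σw = 1464: (18343 + 1529w) = 1464·(15 + w).
Rearranging, w·(1529 − 1464) = 1464·15 − 18343 = 3617, so w ≈ 3617/65 = 55.65.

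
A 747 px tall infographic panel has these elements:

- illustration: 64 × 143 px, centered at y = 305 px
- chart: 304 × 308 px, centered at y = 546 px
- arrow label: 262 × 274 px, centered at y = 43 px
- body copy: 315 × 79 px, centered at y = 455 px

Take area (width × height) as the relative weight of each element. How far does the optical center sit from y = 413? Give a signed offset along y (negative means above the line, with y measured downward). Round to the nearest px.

Areas: illustration 64·143 = 9152, chart 304·308 = 93632, arrow label 262·274 = 71788, body copy 315·79 = 24885. Total weight = 199457.
y: (9152·305 + 93632·546 + 71788·43 + 24885·455) / 199457 = 68323991 / 199457 ≈ 342.55
Against y = 413, that's 342.55 − 413 = -70.45.

≈ -70 px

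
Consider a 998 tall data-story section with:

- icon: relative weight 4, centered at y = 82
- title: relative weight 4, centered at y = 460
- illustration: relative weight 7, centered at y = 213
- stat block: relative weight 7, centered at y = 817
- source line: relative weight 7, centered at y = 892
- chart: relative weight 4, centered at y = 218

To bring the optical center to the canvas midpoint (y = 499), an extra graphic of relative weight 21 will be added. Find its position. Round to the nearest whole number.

y ≈ 498

New total weight: (4 + 4 + 7 + 7 + 7 + 4) + 21 = 54.
y: need Σw·y = 54·499 = 26946. Existing = 4·82 + 4·460 + 7·213 + 7·817 + 7·892 + 4·218 = 16494. Remainder 10452 / 21 ≈ 497.71.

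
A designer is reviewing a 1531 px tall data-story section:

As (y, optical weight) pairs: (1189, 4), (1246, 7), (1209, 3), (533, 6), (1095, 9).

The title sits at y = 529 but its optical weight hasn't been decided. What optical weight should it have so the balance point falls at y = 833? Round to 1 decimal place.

w ≈ 19.7

Existing Σw = 29 (4 + 7 + 3 + 6 + 9); existing moment 4·1189 + 7·1246 + 3·1209 + 6·533 + 9·1095 = 30158.
Set Σw·y/Σw = 833: (30158 + 529w) = 833·(29 + w).
Solving: w = (833·29 − 30158) / (529 − 833) = -6001 / -304 ≈ 19.74.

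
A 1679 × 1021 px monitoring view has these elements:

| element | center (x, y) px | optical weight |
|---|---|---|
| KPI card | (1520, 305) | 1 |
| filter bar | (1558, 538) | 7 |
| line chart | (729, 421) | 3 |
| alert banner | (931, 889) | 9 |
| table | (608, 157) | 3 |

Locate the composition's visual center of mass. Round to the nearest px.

Σw = 1 + 7 + 3 + 9 + 3 = 23.
x: (1·1520 + 7·1558 + 3·729 + 9·931 + 3·608) / 23 = 24816 / 23 ≈ 1078.96
y: (1·305 + 7·538 + 3·421 + 9·889 + 3·157) / 23 = 13806 / 23 ≈ 600.26

(1079, 600)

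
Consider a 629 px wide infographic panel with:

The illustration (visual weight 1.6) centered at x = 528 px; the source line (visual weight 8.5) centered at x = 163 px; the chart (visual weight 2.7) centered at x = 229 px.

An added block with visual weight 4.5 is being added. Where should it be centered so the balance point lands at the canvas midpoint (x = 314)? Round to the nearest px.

After adding the added block, total weight = 1.6 + 8.5 + 2.7 + 4.5 = 17.3.
Along x: (2848.6 + 4.5·x) / 17.3 = 314 (existing moment 1.6·528 + 8.5·163 + 2.7·229 = 2848.6) ⇒ x = (5432.2 − 2848.6) / 4.5 ≈ 574.13.

x ≈ 574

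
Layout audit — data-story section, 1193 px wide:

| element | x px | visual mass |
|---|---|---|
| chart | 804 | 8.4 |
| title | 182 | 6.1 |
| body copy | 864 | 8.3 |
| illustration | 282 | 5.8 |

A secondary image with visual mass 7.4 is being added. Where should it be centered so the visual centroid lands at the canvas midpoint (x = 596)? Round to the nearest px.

New total weight: (8.4 + 6.1 + 8.3 + 5.8) + 7.4 = 36.0.
x: target moment 36.0×596 = 21456.0; current 8.4·804 + 6.1·182 + 8.3·864 + 5.8·282 = 16670.6; the secondary image supplies 4785.4, so x = 4785.4/7.4 ≈ 646.68.

x ≈ 647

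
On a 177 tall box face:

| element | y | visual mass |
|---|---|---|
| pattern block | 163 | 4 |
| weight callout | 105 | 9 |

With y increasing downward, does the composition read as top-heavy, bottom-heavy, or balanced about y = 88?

Weights sum to 4 + 9 = 13.
Σw·y = 4·163 + 9·105 = 1597, so ȳ = 1597/13 ≈ 122.85.
Since 122.8 is below (larger y than) 88, the composition reads bottom-heavy.

bottom-heavy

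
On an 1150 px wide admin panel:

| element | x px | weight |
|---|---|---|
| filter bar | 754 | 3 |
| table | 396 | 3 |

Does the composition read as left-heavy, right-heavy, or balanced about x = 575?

Σw = 3 + 3 = 6.
x-moment: 3·754 + 3·396 = 3450; centroid 3450/6 ≈ 575.00.
That equals the midline 575 — balanced.

balanced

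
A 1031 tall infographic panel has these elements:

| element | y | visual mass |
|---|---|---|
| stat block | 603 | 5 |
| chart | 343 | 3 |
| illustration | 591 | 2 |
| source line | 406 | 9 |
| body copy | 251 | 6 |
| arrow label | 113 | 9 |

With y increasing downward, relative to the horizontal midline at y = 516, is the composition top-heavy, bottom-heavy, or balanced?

Σw = 5 + 3 + 2 + 9 + 6 + 9 = 34.
Σw·y = 11403; ȳ = 11403/34 ≈ 335.38.
Since 335.4 is above (smaller y than) 516, the composition reads top-heavy.

top-heavy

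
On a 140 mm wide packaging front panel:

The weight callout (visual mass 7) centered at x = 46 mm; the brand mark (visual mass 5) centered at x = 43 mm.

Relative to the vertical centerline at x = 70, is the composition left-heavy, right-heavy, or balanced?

left-heavy

Total weight = 7 + 5 = 12.
x-moment: 7·46 + 5·43 = 537; centroid 537/12 ≈ 44.75.
Since 44.8 is left of 70, the composition reads left-heavy.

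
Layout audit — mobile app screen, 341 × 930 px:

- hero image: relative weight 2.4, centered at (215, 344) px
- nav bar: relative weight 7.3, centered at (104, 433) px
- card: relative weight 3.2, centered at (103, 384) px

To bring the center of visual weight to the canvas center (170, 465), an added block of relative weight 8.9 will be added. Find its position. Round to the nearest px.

With the added block, Σw becomes 2.4 + 7.3 + 3.2 + 8.9 = 21.8.
x: need Σw·x = 21.8·170 = 3706.0. Existing = 2.4·215 + 7.3·104 + 3.2·103 = 1604.8. Remainder 2101.2 / 8.9 ≈ 236.09.
y: need Σw·y = 21.8·465 = 10137.0. Existing = 2.4·344 + 7.3·433 + 3.2·384 = 5215.3. Remainder 4921.7 / 8.9 ≈ 553.00.

(236, 553)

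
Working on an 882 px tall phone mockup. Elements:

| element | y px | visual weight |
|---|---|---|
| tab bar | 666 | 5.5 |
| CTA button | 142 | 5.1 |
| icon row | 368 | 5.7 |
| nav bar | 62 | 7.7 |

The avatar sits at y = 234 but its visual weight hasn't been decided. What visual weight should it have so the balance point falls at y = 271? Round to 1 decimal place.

Existing Σw = 24.0 (5.5 + 5.1 + 5.7 + 7.7); existing moment 5.5·666 + 5.1·142 + 5.7·368 + 7.7·62 = 6962.2.
Balance at y = 271 requires (6962.2 + w·234) / (24.0 + w) = 271.
Rearranging, w·(234 − 271) = 271·24.0 − 6962.2 = -458.2, so w ≈ -458.2/-37 = 12.38.

w ≈ 12.4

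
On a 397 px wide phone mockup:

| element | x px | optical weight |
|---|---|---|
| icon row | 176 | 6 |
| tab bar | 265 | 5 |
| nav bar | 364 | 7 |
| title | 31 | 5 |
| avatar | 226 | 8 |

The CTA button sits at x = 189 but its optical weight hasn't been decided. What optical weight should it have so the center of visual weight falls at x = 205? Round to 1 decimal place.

Known weights sum to 6 + 5 + 7 + 5 + 8 = 31; their moment is 6·176 + 5·265 + 7·364 + 5·31 + 8·226 = 6892.
For the centroid to hit 205: (6892 + w·189) / (31 + w) = 205.
So w = (205·31 − 6892)/(189 − 205) = -537/-16 ≈ 33.56.

w ≈ 33.6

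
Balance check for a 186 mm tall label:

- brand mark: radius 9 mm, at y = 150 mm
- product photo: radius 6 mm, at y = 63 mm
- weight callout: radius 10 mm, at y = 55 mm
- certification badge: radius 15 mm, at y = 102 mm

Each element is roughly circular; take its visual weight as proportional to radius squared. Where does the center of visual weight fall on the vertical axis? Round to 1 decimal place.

y ≈ 97.0

Weights ∝ r²: brand mark 9² = 81, product photo 6² = 36, weight callout 10² = 100, certification badge 15² = 225; Σw = 442.
Σw·y = 81·150 + 36·63 + 100·55 + 225·102 = 42868, so ȳ = 42868/442 ≈ 96.99.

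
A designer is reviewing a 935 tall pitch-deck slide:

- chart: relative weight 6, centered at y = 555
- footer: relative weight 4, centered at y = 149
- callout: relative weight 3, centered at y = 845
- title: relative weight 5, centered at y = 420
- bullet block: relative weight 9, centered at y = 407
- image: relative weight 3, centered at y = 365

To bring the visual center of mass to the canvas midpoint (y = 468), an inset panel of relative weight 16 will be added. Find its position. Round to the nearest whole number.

y ≈ 513

After adding the inset panel, total weight = 6 + 4 + 3 + 5 + 9 + 3 + 16 = 46.
y: need Σw·y = 46·468 = 21528. Existing = 6·555 + 4·149 + 3·845 + 5·420 + 9·407 + 3·365 = 13319. Remainder 8209 / 16 ≈ 513.06.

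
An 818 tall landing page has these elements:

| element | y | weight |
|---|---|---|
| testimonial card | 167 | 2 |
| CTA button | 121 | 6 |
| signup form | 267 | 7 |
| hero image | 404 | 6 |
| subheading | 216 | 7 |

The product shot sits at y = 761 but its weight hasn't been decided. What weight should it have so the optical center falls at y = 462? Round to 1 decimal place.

Existing Σw = 28 (2 + 6 + 7 + 6 + 7); existing moment 2·167 + 6·121 + 7·267 + 6·404 + 7·216 = 6865.
For the centroid to hit 462: (6865 + w·761) / (28 + w) = 462.
Rearranging, w·(761 − 462) = 462·28 − 6865 = 6071, so w ≈ 6071/299 = 20.30.

w ≈ 20.3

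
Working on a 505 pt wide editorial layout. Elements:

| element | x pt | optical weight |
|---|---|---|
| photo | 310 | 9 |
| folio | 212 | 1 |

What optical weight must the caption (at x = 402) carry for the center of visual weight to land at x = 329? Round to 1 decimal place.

Fixed elements: Σw = 9 + 1 = 10, Σw·x = 9·310 + 1·212 = 3002.
Set Σw·x/Σw = 329: (3002 + 402w) = 329·(10 + w).
Rearranging, w·(402 − 329) = 329·10 − 3002 = 288, so w ≈ 288/73 = 3.95.

w ≈ 3.9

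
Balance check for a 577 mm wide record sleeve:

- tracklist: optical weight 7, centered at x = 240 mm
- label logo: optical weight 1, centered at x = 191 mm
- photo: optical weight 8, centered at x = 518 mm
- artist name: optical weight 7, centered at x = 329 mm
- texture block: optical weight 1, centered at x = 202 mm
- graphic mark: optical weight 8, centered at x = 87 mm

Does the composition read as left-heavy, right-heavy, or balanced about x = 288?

Total weight = 7 + 1 + 8 + 7 + 1 + 8 = 32.
Σw·x = 7·240 + 1·191 + 8·518 + 7·329 + 1·202 + 8·87 = 9216, so x̄ = 9216/32 ≈ 288.00.
That equals the midline 288 — balanced.

balanced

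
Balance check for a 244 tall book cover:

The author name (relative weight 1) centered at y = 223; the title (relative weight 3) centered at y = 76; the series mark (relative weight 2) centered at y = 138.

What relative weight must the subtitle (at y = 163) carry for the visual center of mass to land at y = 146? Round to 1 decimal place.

Known weights sum to 1 + 3 + 2 = 6; their moment is 1·223 + 3·76 + 2·138 = 727.
Balance at y = 146 requires (727 + w·163) / (6 + w) = 146.
Rearranging, w·(163 − 146) = 146·6 − 727 = 149, so w ≈ 149/17 = 8.76.

w ≈ 8.8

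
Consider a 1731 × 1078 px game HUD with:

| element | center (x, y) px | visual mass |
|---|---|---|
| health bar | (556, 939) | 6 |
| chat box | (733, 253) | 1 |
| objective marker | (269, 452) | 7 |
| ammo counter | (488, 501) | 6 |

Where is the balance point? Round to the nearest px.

(444, 603)

Total weight = 6 + 1 + 7 + 6 = 20.
Σw·x = 6·556 + 1·733 + 7·269 + 6·488 = 8880, so x̄ = 8880/20 ≈ 444.00.
Σw·y = 6·939 + 1·253 + 7·452 + 6·501 = 12057, so ȳ = 12057/20 ≈ 602.85.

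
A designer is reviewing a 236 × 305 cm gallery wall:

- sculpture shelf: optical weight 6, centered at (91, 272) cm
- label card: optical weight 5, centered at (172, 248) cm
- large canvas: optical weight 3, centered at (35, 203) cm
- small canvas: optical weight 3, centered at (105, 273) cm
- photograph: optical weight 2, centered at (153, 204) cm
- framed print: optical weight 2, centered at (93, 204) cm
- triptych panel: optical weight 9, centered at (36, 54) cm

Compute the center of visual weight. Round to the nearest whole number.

Total weight = 6 + 5 + 3 + 3 + 2 + 2 + 9 = 30.
x-moment: 6·91 + 5·172 + 3·35 + 3·105 + 2·153 + 2·93 + 9·36 = 2642; centroid 2642/30 ≈ 88.07.
y-moment: 6·272 + 5·248 + 3·203 + 3·273 + 2·204 + 2·204 + 9·54 = 5602; centroid 5602/30 ≈ 186.73.

(88, 187)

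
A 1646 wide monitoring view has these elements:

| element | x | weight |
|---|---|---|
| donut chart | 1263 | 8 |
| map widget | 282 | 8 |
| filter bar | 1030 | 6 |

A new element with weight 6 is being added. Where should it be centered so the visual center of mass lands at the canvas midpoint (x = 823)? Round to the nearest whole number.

x ≈ 751

With the new element, Σw becomes 8 + 8 + 6 + 6 = 28.
x: need Σw·x = 28·823 = 23044. Existing = 8·1263 + 8·282 + 6·1030 = 18540. Remainder 4504 / 6 ≈ 750.67.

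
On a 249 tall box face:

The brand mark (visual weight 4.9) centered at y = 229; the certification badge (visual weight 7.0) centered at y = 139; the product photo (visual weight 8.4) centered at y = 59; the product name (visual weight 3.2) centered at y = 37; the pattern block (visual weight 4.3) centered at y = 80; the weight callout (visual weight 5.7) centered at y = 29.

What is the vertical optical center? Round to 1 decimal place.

y ≈ 96.1

Σw = 4.9 + 7.0 + 8.4 + 3.2 + 4.3 + 5.7 = 33.5.
Σw·y = 4.9·229 + 7.0·139 + 8.4·59 + 3.2·37 + 4.3·80 + 5.7·29 = 3218.4, so ȳ = 3218.4/33.5 ≈ 96.07.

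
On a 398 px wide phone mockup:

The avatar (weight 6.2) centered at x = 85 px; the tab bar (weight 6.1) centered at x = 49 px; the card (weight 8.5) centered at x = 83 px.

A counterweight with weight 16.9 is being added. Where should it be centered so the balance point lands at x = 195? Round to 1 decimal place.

After adding the counterweight, total weight = 6.2 + 6.1 + 8.5 + 16.9 = 37.7.
x: need Σw·x = 37.7·195 = 7351.5. Existing = 6.2·85 + 6.1·49 + 8.5·83 = 1531.4. Remainder 5820.1 / 16.9 ≈ 344.38.

x ≈ 344.4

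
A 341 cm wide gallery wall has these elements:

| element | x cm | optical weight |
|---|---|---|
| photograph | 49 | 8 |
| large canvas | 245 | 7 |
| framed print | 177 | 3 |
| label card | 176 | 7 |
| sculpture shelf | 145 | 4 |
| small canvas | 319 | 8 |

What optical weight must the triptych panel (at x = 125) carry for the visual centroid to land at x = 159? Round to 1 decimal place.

w ≈ 32.9

Existing Σw = 37 (8 + 7 + 3 + 7 + 4 + 8); existing moment 8·49 + 7·245 + 3·177 + 7·176 + 4·145 + 8·319 = 7002.
Balance at x = 159 requires (7002 + w·125) / (37 + w) = 159.
Solving: w = (159·37 − 7002) / (125 − 159) = -1119 / -34 ≈ 32.91.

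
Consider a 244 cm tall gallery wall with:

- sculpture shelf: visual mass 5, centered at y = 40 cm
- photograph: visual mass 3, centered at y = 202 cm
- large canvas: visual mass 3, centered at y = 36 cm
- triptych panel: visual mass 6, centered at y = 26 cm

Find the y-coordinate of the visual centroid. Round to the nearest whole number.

y ≈ 63

Σw = 5 + 3 + 3 + 6 = 17.
y: (5·40 + 3·202 + 3·36 + 6·26) / 17 = 1070 / 17 ≈ 62.94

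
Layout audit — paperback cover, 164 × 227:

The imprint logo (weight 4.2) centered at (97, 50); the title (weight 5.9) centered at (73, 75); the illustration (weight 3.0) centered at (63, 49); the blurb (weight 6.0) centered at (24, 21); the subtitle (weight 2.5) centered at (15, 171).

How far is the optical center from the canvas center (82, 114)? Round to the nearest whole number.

≈ 58

Weights sum to 4.2 + 5.9 + 3.0 + 6.0 + 2.5 = 21.6.
x: (4.2·97 + 5.9·73 + 3.0·63 + 6.0·24 + 2.5·15) / 21.6 = 1208.6 / 21.6 ≈ 55.95
y: (4.2·50 + 5.9·75 + 3.0·49 + 6.0·21 + 2.5·171) / 21.6 = 1353.0 / 21.6 ≈ 62.64
Offset from (82, 114): Δx ≈ -26.05, Δy ≈ -51.36; distance = √(Δx² + Δy²) ≈ 57.59.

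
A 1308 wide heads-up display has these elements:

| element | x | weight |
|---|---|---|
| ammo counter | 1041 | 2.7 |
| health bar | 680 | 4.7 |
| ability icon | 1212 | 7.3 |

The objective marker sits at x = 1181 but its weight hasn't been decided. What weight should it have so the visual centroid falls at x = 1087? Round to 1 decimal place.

Existing Σw = 14.7 (2.7 + 4.7 + 7.3); existing moment 2.7·1041 + 4.7·680 + 7.3·1212 = 14854.3.
Set Σw·x/Σw = 1087: (14854.3 + 1181w) = 1087·(14.7 + w).
Solving: w = (1087·14.7 − 14854.3) / (1181 − 1087) = 1124.6 / 94 ≈ 11.96.

w ≈ 12.0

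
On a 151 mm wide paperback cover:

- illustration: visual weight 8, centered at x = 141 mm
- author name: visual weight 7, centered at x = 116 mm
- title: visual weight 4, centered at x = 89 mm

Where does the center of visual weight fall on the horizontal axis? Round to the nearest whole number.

x ≈ 121

Weights sum to 8 + 7 + 4 = 19.
x-moment: 8·141 + 7·116 + 4·89 = 2296; centroid 2296/19 ≈ 120.84.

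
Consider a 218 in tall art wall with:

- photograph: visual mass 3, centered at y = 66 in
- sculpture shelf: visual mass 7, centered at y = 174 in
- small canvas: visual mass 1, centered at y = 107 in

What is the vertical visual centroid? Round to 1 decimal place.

Σw = 3 + 7 + 1 = 11.
Σw·y = 3·66 + 7·174 + 1·107 = 1523, so ȳ = 1523/11 ≈ 138.45.

y ≈ 138.5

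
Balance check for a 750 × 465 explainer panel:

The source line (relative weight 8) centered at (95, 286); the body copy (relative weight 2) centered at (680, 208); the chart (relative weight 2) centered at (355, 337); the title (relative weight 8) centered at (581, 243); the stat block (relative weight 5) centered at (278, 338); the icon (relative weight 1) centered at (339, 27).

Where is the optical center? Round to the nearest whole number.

Total weight = 8 + 2 + 2 + 8 + 5 + 1 = 26.
x-moment: 8·95 + 2·680 + 2·355 + 8·581 + 5·278 + 1·339 = 9207; centroid 9207/26 ≈ 354.12.
y-moment: 8·286 + 2·208 + 2·337 + 8·243 + 5·338 + 1·27 = 7039; centroid 7039/26 ≈ 270.73.

(354, 271)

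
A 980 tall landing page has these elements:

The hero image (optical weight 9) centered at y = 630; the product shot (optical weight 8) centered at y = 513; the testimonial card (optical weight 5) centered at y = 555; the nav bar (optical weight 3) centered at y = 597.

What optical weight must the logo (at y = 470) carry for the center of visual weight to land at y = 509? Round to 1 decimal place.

w ≈ 41.4

Existing Σw = 25 (9 + 8 + 5 + 3); existing moment 9·630 + 8·513 + 5·555 + 3·597 = 14340.
Balance at y = 509 requires (14340 + w·470) / (25 + w) = 509.
Rearranging, w·(470 − 509) = 509·25 − 14340 = -1615, so w ≈ -1615/-39 = 41.41.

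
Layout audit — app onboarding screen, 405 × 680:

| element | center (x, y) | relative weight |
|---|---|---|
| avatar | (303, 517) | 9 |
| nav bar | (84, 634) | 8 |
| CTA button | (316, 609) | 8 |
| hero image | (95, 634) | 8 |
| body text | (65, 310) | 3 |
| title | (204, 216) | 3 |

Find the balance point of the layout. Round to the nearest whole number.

(192, 545)

Weights sum to 9 + 8 + 8 + 8 + 3 + 3 = 39.
x: (9·303 + 8·84 + 8·316 + 8·95 + 3·65 + 3·204) / 39 = 7494 / 39 ≈ 192.15
y: (9·517 + 8·634 + 8·609 + 8·634 + 3·310 + 3·216) / 39 = 21247 / 39 ≈ 544.79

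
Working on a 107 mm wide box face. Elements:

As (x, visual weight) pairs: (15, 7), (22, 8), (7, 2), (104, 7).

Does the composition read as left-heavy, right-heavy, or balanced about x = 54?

Weights sum to 7 + 8 + 2 + 7 = 24.
x: (7·15 + 8·22 + 2·7 + 7·104) / 24 = 1023 / 24 ≈ 42.62
42.6 lies left of the midline 54, so the layout is left-heavy.

left-heavy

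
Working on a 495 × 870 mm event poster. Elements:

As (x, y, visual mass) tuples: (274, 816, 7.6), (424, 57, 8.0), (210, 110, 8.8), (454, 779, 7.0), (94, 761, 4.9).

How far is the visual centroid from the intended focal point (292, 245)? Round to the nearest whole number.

Weights sum to 7.6 + 8.0 + 8.8 + 7.0 + 4.9 = 36.3.
x-moment: 7.6·274 + 8.0·424 + 8.8·210 + 7.0·454 + 4.9·94 = 10961.0; centroid 10961.0/36.3 ≈ 301.96.
y-moment: 7.6·816 + 8.0·57 + 8.8·110 + 7.0·779 + 4.9·761 = 16807.5; centroid 16807.5/36.3 ≈ 463.02.
Offset from (292, 245): Δx ≈ 9.96, Δy ≈ 218.02; distance = √(Δx² + Δy²) ≈ 218.24.

≈ 218 mm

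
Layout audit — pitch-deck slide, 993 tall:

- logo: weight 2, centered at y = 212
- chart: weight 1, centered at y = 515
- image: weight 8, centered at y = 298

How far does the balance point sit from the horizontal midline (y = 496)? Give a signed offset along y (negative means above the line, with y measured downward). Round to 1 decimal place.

Weights sum to 2 + 1 + 8 = 11.
y: (2·212 + 1·515 + 8·298) / 11 = 3323 / 11 ≈ 302.09
Offset from y = 496: 302.09 − 496 ≈ -193.91.

≈ -193.9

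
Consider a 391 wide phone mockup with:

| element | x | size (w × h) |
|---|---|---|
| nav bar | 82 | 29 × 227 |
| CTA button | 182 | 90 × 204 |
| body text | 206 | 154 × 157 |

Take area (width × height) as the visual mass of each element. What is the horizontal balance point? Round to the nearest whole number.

x ≈ 180

Areas: nav bar 29·227 = 6583, CTA button 90·204 = 18360, body text 154·157 = 24178. Total weight = 49121.
x-moment: 6583·82 + 18360·182 + 24178·206 = 8861994; centroid 8861994/49121 ≈ 180.41.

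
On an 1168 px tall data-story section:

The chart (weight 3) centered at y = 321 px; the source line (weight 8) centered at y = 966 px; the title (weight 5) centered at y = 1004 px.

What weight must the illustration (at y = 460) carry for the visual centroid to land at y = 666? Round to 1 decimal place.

Existing Σw = 16 (3 + 8 + 5); existing moment 3·321 + 8·966 + 5·1004 = 13711.
For the centroid to hit 666: (13711 + w·460) / (16 + w) = 666.
Solving: w = (666·16 − 13711) / (460 − 666) = -3055 / -206 ≈ 14.83.

w ≈ 14.8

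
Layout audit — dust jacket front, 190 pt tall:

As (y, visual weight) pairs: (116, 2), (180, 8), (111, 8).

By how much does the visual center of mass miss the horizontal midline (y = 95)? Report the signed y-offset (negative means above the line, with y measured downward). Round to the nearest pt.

Total weight = 2 + 8 + 8 = 18.
Σw·y = 2·116 + 8·180 + 8·111 = 2560, so ȳ = 2560/18 ≈ 142.22.
Offset from y = 95: 142.22 − 95 ≈ 47.22.

≈ 47 pt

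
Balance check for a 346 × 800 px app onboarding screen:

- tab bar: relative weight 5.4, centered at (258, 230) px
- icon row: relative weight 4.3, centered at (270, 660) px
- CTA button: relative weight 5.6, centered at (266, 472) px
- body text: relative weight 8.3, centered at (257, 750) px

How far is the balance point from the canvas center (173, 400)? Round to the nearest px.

≈ 173 px

Total weight = 5.4 + 4.3 + 5.6 + 8.3 = 23.6.
x-moment: 5.4·258 + 4.3·270 + 5.6·266 + 8.3·257 = 6176.9; centroid 6176.9/23.6 ≈ 261.73.
y-moment: 5.4·230 + 4.3·660 + 5.6·472 + 8.3·750 = 12948.2; centroid 12948.2/23.6 ≈ 548.65.
Offset from (173, 400): Δx ≈ 88.73, Δy ≈ 148.65; distance = √(Δx² + Δy²) ≈ 173.12.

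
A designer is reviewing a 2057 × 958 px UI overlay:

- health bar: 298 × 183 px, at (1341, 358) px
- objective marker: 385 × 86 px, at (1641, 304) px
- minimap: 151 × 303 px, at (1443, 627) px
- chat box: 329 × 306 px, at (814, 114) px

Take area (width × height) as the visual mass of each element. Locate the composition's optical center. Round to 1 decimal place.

Areas → weights: health bar 298·183 = 54534, objective marker 385·86 = 33110, minimap 151·303 = 45753, chat box 329·306 = 100674; Σw = 234071.
x: (54534·1341 + 33110·1641 + 45753·1443 + 100674·814) / 234071 = 275433819 / 234071 ≈ 1176.71
y: (54534·358 + 33110·304 + 45753·627 + 100674·114) / 234071 = 69752579 / 234071 ≈ 298.00

(1176.7, 298.0)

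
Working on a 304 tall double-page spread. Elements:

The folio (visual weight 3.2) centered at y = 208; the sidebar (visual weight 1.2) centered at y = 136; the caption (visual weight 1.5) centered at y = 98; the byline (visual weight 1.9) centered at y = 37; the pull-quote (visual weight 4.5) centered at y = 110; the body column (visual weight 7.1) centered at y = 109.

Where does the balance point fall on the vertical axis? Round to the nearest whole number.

Weights sum to 3.2 + 1.2 + 1.5 + 1.9 + 4.5 + 7.1 = 19.4.
Σw·y = 2315.0; ȳ = 2315.0/19.4 ≈ 119.33.

y ≈ 119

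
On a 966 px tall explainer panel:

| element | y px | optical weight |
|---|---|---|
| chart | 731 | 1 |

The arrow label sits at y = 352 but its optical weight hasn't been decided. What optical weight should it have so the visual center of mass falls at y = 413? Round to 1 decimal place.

w ≈ 5.2

Known: weight 1 with moment 1·731 = 731.
Balance at y = 413 requires (731 + w·352) / (1 + w) = 413.
Solving: w = (413·1 − 731) / (352 − 413) = -318 / -61 ≈ 5.21.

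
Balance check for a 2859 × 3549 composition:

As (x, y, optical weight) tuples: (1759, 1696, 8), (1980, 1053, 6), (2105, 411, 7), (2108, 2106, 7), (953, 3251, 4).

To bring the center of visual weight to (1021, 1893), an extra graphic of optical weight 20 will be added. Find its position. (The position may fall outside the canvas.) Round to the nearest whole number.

(-308, 2396)

With the extra graphic, Σw becomes 8 + 6 + 7 + 7 + 4 + 20 = 52.
Along x: (59255 + 20·x) / 52 = 1021 (existing moment 8·1759 + 6·1980 + 7·2105 + 7·2108 + 4·953 = 59255) ⇒ x = (53092 − 59255) / 20 ≈ -308.15.
Along y: (50509 + 20·y) / 52 = 1893 (existing moment 8·1696 + 6·1053 + 7·411 + 7·2106 + 4·3251 = 50509) ⇒ y = (98436 − 50509) / 20 ≈ 2396.35.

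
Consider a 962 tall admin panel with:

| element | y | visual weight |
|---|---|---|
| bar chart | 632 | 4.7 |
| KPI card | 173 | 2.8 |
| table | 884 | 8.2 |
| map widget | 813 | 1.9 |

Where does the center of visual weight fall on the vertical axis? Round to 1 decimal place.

Σw = 4.7 + 2.8 + 8.2 + 1.9 = 17.6.
y: (4.7·632 + 2.8·173 + 8.2·884 + 1.9·813) / 17.6 = 12248.3 / 17.6 ≈ 695.93

y ≈ 695.9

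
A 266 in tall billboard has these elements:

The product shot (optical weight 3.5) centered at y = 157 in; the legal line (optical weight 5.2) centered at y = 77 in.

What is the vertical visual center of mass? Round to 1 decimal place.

y ≈ 109.2

Σw = 3.5 + 5.2 = 8.7.
y: (3.5·157 + 5.2·77) / 8.7 = 949.9 / 8.7 ≈ 109.18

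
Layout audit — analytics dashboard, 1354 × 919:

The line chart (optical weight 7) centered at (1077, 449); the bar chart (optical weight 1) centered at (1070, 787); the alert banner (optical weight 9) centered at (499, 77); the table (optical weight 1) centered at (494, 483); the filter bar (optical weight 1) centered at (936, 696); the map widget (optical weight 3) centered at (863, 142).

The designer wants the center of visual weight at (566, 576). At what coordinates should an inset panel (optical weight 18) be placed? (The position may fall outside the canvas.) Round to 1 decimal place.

New total weight: (7 + 1 + 9 + 1 + 1 + 3) + 18 = 40.
Along x: (17119 + 18·x) / 40 = 566 (existing moment 7·1077 + 1·1070 + 9·499 + 1·494 + 1·936 + 3·863 = 17119) ⇒ x = (22640 − 17119) / 18 ≈ 306.72.
Along y: (6228 + 18·y) / 40 = 576 (existing moment 7·449 + 1·787 + 9·77 + 1·483 + 1·696 + 3·142 = 6228) ⇒ y = (23040 − 6228) / 18 ≈ 934.00.

(306.7, 934.0)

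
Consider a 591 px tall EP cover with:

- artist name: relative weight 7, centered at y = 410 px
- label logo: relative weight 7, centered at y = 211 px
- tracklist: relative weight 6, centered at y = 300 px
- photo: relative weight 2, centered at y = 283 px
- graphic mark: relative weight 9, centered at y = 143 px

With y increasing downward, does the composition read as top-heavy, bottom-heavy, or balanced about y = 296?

top-heavy

Weights sum to 7 + 7 + 6 + 2 + 9 = 31.
Σw·y = 7·410 + 7·211 + 6·300 + 2·283 + 9·143 = 8000, so ȳ = 8000/31 ≈ 258.06.
258.1 lies above (smaller y than) the midline 296, so the layout is top-heavy.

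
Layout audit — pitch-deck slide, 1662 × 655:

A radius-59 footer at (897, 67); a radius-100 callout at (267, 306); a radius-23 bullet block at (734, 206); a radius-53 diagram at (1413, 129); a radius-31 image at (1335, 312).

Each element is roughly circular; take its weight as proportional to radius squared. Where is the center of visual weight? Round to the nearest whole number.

(643, 229)

r² weights: footer 59² = 3481, callout 100² = 10000, bullet block 23² = 529, diagram 53² = 2809, image 31² = 961. Total = 17780.
x-moment: 3481·897 + 10000·267 + 529·734 + 2809·1413 + 961·1335 = 11432795; centroid 11432795/17780 ≈ 643.01.
y-moment: 3481·67 + 10000·306 + 529·206 + 2809·129 + 961·312 = 4064394; centroid 4064394/17780 ≈ 228.59.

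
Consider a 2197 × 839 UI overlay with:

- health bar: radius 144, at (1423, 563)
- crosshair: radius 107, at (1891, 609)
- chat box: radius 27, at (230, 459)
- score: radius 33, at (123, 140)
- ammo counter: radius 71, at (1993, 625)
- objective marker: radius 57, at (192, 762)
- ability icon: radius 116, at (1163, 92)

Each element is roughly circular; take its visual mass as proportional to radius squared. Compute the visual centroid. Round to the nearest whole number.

(1395, 466)

r² weights: health bar 144² = 20736, crosshair 107² = 11449, chat box 27² = 729, score 33² = 1089, ammo counter 71² = 5041, objective marker 57² = 3249, ability icon 116² = 13456. Total = 55749.
x: (20736·1423 + 11449·1891 + 729·230 + 1089·123 + 5041·1993 + 3249·192 + 13456·1163) / 55749 = 77778853 / 55749 ≈ 1395.16
y: (20736·563 + 11449·609 + 729·459 + 1089·140 + 5041·625 + 3249·762 + 13456·92) / 55749 = 25998195 / 55749 ≈ 466.34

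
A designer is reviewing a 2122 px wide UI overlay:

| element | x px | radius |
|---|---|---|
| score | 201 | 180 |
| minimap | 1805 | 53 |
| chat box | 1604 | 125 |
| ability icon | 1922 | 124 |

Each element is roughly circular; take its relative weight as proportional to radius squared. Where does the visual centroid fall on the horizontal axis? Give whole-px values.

r² weights: score 180² = 32400, minimap 53² = 2809, chat box 125² = 15625, ability icon 124² = 15376. Total = 66210.
Σw·x = 32400·201 + 2809·1805 + 15625·1604 + 15376·1922 = 66197817, so x̄ = 66197817/66210 ≈ 999.82.

x ≈ 1000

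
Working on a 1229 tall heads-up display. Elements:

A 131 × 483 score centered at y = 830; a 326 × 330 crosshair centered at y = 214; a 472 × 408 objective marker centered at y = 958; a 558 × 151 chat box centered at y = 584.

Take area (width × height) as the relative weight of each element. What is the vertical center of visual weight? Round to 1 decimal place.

y ≈ 690.7

Taking area as weight: score 131·483 = 63273, crosshair 326·330 = 107580, objective marker 472·408 = 192576, chat box 558·151 = 84258. Sum 447687.
y-moment: 63273·830 + 107580·214 + 192576·958 + 84258·584 = 309233190; centroid 309233190/447687 ≈ 690.74.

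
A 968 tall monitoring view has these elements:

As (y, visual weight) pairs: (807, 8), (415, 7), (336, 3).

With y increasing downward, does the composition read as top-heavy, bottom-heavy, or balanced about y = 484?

bottom-heavy

Total weight = 8 + 7 + 3 = 18.
y-moment: 8·807 + 7·415 + 3·336 = 10369; centroid 10369/18 ≈ 576.06.
576.1 lies below (larger y than) the midline 484, so the layout is bottom-heavy.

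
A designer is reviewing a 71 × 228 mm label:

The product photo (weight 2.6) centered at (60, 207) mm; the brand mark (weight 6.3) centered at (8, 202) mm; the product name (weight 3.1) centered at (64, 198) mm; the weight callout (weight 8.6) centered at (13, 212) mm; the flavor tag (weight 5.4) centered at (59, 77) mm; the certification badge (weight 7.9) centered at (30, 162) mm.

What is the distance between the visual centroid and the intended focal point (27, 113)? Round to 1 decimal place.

≈ 62.5 mm

Total weight = 2.6 + 6.3 + 3.1 + 8.6 + 5.4 + 7.9 = 33.9.
x: (2.6·60 + 6.3·8 + 3.1·64 + 8.6·13 + 5.4·59 + 7.9·30) / 33.9 = 1072.2 / 33.9 ≈ 31.63
y: (2.6·207 + 6.3·202 + 3.1·198 + 8.6·212 + 5.4·77 + 7.9·162) / 33.9 = 5943.4 / 33.9 ≈ 175.32
From (27, 113): dx = 4.63, dy = 62.32, so the distance is √(dx²+dy²) ≈ 62.49.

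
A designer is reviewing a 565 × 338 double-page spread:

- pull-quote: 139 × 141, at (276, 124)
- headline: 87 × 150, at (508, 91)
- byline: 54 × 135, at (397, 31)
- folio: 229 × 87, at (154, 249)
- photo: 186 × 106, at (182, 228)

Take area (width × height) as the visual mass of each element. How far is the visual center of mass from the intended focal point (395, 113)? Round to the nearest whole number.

Areas: pull-quote 139·141 = 19599, headline 87·150 = 13050, byline 54·135 = 7290, folio 229·87 = 19923, photo 186·106 = 19716. Total weight = 79578.
Σw·x = 19599·276 + 13050·508 + 7290·397 + 19923·154 + 19716·182 = 21589308, so x̄ = 21589308/79578 ≈ 271.30.
Σw·y = 19599·124 + 13050·91 + 7290·31 + 19923·249 + 19716·228 = 13299891, so ȳ = 13299891/79578 ≈ 167.13.
From (395, 113): dx = -123.70, dy = 54.13, so the distance is √(dx²+dy²) ≈ 135.03.

≈ 135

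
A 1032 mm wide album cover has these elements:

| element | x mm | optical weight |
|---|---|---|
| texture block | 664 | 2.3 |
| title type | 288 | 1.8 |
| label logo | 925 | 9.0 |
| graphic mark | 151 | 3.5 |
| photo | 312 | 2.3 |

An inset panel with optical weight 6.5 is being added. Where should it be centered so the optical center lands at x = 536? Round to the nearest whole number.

After adding the inset panel, total weight = 2.3 + 1.8 + 9.0 + 3.5 + 2.3 + 6.5 = 25.4.
x: target moment 25.4×536 = 13614.4; current 2.3·664 + 1.8·288 + 9.0·925 + 3.5·151 + 2.3·312 = 11616.7; the inset panel supplies 1997.7, so x = 1997.7/6.5 ≈ 307.34.

x ≈ 307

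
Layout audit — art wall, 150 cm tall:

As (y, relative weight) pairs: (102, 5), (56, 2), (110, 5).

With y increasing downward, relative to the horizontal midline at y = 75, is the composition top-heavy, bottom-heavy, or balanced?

bottom-heavy

Σw = 5 + 2 + 5 = 12.
y-moment: 5·102 + 2·56 + 5·110 = 1172; centroid 1172/12 ≈ 97.67.
97.7 vs midline 75 → bottom-heavy.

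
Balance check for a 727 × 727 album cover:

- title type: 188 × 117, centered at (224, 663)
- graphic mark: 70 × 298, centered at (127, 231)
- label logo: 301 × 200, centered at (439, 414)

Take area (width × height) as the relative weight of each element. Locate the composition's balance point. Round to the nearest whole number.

(330, 430)

Areas → weights: title type 188·117 = 21996, graphic mark 70·298 = 20860, label logo 301·200 = 60200; Σw = 103056.
x-moment: 21996·224 + 20860·127 + 60200·439 = 34004124; centroid 34004124/103056 ≈ 329.96.
y-moment: 21996·663 + 20860·231 + 60200·414 = 44324808; centroid 44324808/103056 ≈ 430.10.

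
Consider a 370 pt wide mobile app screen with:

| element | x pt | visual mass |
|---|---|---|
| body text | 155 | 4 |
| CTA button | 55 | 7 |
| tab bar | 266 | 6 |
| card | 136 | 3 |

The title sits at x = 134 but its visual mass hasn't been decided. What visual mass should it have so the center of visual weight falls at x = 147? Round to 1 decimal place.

w ≈ 5.3

Existing Σw = 20 (4 + 7 + 6 + 3); existing moment 4·155 + 7·55 + 6·266 + 3·136 = 3009.
Balance at x = 147 requires (3009 + w·134) / (20 + w) = 147.
Solving: w = (147·20 − 3009) / (134 − 147) = -69 / -13 ≈ 5.31.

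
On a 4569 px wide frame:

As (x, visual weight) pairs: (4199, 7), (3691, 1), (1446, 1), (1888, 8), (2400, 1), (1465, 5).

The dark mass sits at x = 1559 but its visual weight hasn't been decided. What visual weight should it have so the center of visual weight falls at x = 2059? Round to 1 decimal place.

Fixed elements: Σw = 7 + 1 + 1 + 8 + 1 + 5 = 23, Σw·x = 7·4199 + 1·3691 + 1·1446 + 8·1888 + 1·2400 + 5·1465 = 59359.
Balance at x = 2059 requires (59359 + w·1559) / (23 + w) = 2059.
Solving: w = (2059·23 − 59359) / (1559 − 2059) = -12002 / -500 ≈ 24.00.

w ≈ 24.0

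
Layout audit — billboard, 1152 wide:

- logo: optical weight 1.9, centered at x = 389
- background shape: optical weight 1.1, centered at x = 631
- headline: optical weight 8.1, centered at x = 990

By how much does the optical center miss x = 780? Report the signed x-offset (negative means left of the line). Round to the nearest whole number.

≈ 72

Σw = 1.9 + 1.1 + 8.1 = 11.1.
Σw·x = 1.9·389 + 1.1·631 + 8.1·990 = 9452.2, so x̄ = 9452.2/11.1 ≈ 851.55.
Difference: 851.55 − 780 ≈ 71.55.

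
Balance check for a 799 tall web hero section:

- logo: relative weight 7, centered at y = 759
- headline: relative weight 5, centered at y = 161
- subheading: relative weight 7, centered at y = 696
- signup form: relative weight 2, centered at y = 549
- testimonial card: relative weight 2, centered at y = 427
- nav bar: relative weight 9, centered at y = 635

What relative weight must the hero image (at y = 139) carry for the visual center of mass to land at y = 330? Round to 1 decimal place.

Fixed elements: Σw = 7 + 5 + 7 + 2 + 2 + 9 = 32, Σw·y = 7·759 + 5·161 + 7·696 + 2·549 + 2·427 + 9·635 = 18657.
Balance at y = 330 requires (18657 + w·139) / (32 + w) = 330.
So w = (330·32 − 18657)/(139 − 330) = -8097/-191 ≈ 42.39.

w ≈ 42.4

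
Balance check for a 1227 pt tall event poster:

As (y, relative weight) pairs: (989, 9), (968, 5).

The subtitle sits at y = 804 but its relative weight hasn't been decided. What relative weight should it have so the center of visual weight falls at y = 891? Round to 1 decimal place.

Known weights sum to 9 + 5 = 14; their moment is 9·989 + 5·968 = 13741.
Set Σw·y/Σw = 891: (13741 + 804w) = 891·(14 + w).
Rearranging, w·(804 − 891) = 891·14 − 13741 = -1267, so w ≈ -1267/-87 = 14.56.

w ≈ 14.6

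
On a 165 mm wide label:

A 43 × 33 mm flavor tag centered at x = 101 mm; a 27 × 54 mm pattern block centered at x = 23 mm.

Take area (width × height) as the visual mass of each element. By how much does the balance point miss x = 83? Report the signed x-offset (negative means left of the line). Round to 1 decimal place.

≈ -21.5 mm

Areas: flavor tag 43·33 = 1419, pattern block 27·54 = 1458. Total weight = 2877.
x-moment: 1419·101 + 1458·23 = 176853; centroid 176853/2877 ≈ 61.47.
Offset from x = 83: 61.47 − 83 ≈ -21.53.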